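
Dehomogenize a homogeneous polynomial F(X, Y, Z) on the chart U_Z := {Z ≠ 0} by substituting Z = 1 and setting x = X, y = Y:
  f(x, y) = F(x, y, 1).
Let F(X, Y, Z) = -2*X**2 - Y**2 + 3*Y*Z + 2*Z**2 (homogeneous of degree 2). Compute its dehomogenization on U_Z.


f(x, y) = -2*x**2 - y**2 + 3*y + 2

On U_Z we set Z = 1. Each monomial c·X^i·Y^j·Z^k in F becomes c·x^i·y^j·1^k = c·x^i·y^j.
Substituting Z = 1: F(X, Y, 1) = -2*x**2 - y**2 + 3*y + 2.
Note: deg(f) ≤ deg(F) = 2; strict inequality happens when F is divisible by Z (lost terms).


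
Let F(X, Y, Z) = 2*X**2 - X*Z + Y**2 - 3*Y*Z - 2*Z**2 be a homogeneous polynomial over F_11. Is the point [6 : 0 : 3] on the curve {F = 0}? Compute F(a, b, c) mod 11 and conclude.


F(6,0,3) ≡ 3 (mod 11); P is NOT on the curve.

Evaluate F(6, 0, 3) term-by-term (mod 11).
  2*X**2 ↦ 2·36·1·1 = 72
  -X*Z ↦ -1·6·1·3 = -18
  Y**2 ↦ 1·1·0·1 = 0
  -3*Y*Z ↦ -3·1·0·3 = 0
  -2*Z**2 ↦ -2·1·1·9 = -18
Sum: F(6, 0, 3) = (72) + (-18) + (0) + (0) + (-18) = 36.
Reducing mod 11: 36 ≡ 3 (mod 11).
Since F(a, b, c) ≡ 3 ≠ 0 (mod 11), P does NOT lie on the curve.


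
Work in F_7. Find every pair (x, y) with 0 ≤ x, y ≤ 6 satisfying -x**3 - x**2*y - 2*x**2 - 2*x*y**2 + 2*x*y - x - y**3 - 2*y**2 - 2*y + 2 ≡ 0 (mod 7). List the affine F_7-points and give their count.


Affine F_7-points: {(0, 3), (1, 2), (2, 5), (4, 0), (4, 1), (4, 3), (5, 3)}; count = 7.

For each of the 49 pairs (x, y) ∈ F_7², evaluate f(x, y) mod 7. Record the zeros.
  x = 0: [0↦2, 1↦4, 2↦3, 3↦0, 4↦3, 5↦6, 6↦3]  zeros at y ∈ {3}
  x = 1: [0↦5, 1↦6, 2↦0, 3↦2, 4↦6, 5↦6, 6↦3]  zeros at y ∈ {2}
  x = 2: [0↦5, 1↦3, 2↦4, 3↦2, 4↦5, 5↦0, 6↦2]  zeros at y ∈ {5}
  x = 3: [0↦3, 1↦3, 2↦2, 3↦1, 4↦1, 5↦3, 6↦1]  zeros at y ∈ ∅
  x = 4: [0↦0, 1↦0, 2↦2, 3↦0, 4↦2, 5↦2, 6↦1]  zeros at y ∈ {0, 1, 3}
  x = 5: [0↦4, 1↦2, 2↦5, 3↦0, 4↦2, 5↦5, 6↦3]  zeros at y ∈ {3}
  x = 6: [0↦2, 1↦3, 2↦5, 3↦2, 4↦2, 5↦6, 6↦1]  zeros at y ∈ ∅
Collecting zeros: affine points = {(0, 3), (1, 2), (2, 5), (4, 0), (4, 1), (4, 3), (5, 3)}.
Total count |C(F_7)_aff| = 7.


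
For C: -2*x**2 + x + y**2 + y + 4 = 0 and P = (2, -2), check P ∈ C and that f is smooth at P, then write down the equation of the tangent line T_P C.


Tangent line at P: -7*x - 3*y + 8 = 0.

Step 1: f(2, -2) = 0, so P lies on C.
Step 2: partial derivatives
  f_x(x, y) = 1 - 4*x, f_y(x, y) = 2*y + 1.
  f_x(P) = -7, f_y(P) = -3 (gradient nonzero, so P is smooth).
Step 3: tangent line at P: -7·(x − 2) + -3·(y − -2) = 0.
Expanding: -7*x - 3*y + 8 = 0.


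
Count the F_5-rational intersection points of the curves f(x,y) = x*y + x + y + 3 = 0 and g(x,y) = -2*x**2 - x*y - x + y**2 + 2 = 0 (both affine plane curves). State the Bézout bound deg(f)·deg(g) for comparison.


Common zeros: {(1, 3)}; count = 1; Bézout bound = 4.

deg(f) = 2, deg(g) = 2, so Bézout bound = 4.
Scan x ∈ F_5. For each x, list the y ∈ F_5 with f(x, y) ≡ 0 and those with g(x, y) ≡ 0 (mod 5); the common zeros in that column are the intersection.
  x = 0: f ≡ 0 at y ∈ {2}; g ≡ 0 at y ∈ ∅; common: ∅.
  x = 1: f ≡ 0 at y ∈ {3}; g ≡ 0 at y ∈ {3}; common: {3}.
  x = 2: f ≡ 0 at y ∈ {0}; g ≡ 0 at y ∈ {3, 4}; common: ∅.
  x = 3: f ≡ 0 at y ∈ {1}; g ≡ 0 at y ∈ {4}; common: ∅.
  x = 4: f ≡ 0 at y ∈ ∅; g ≡ 0 at y ∈ ∅; common: ∅.
Collecting: common zeros = {(1, 3)}, so the count is 1.
Comparison with the Bézout bound: 1 ≤ 4 = deg(f)·deg(g), as expected for curves with no common component (the affine F_5-count falls short of the bound because intersections may lie at infinity, over extension fields, or carry multiplicity).


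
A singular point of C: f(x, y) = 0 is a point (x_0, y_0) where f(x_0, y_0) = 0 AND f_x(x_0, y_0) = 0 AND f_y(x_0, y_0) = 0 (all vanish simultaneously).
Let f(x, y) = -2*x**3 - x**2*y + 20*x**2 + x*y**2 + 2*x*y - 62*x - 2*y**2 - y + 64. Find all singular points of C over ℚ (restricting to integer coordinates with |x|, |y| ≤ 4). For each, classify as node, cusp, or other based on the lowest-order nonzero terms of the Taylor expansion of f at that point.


Singular points: {(3, 2)}; classification: cusp.

Compute partial derivatives:
  f_x = -6*x**2 - 2*x*y + 40*x + y**2 + 2*y - 62.
  f_y = -x**2 + 2*x*y + 2*x - 4*y - 1.
Scan x_0 ∈ {−4, ..., 4}. For each x_0, f_y(x_0, y) is a polynomial in y; find its integer roots y ∈ {−4, ..., 4}, then test f_x and f at those candidates.
  x = -4: f_y(-4, y) = -12*y - 25; no integer root y with |y| ≤ 4.
  x = -3: f_y(-3, y) = -10*y - 16; no integer root y with |y| ≤ 4.
  x = -2: f_y(-2, y) = -8*y - 9; no integer root y with |y| ≤ 4.
  x = -1: f_y(-1, y) = -6*y - 4; no integer root y with |y| ≤ 4.
  x = 0: f_y(0, y) = -4*y - 1; no integer root y with |y| ≤ 4.
  x = 1: f_y(1, y) = -2*y; vanishes at y ∈ {0}. (1, 0): f_x = -28 ≠ 0.
  x = 2: f_y(2, y) = -1; no integer root y with |y| ≤ 4.
  x = 3: f_y(3, y) = 2*y - 4; vanishes at y ∈ {2}. (3, 2): f_x = 0, f = 0 — SINGULAR.
  x = 4: f_y(4, y) = 4*y - 9; no integer root y with |y| ≤ 4.
Only singular point on the grid: (3, 2).
Classify: substitute x = 3 + u, y = 2 + v and expand: f = -2*u**3 - u**2*v + u*v**2 + v**2.
No constant or linear terms (consistent with a singular point). Quadratic part: v**2. Cubic part: -2*u**3 - u**2*v + u*v**2.
The quadratic part v**2 is a perfect square, so there is a single (double) tangent line v = 0, i.e. y = 2. Restricting the cubic part to that line (v = 0) leaves -2*u**3 ≠ 0, so f is not divisible by v and the branch is v² ≈ 2*u**3 to lowest order — this is a cusp.
Classification: cusp.


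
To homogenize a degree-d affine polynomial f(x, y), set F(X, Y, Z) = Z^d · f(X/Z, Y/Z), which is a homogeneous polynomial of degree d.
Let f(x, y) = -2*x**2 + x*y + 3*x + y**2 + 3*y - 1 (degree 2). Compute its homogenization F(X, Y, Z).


F(X, Y, Z) = -2*X**2 + X*Y + 3*X*Z + Y**2 + 3*Y*Z - Z**2

deg(f) = 2.
Substitute x = X/Z, y = Y/Z into f, then multiply by Z^2.
  monomial -2·x^2·y^0 ↦ -2·X^2·Y^0·Z^0.
  monomial 1·x^1·y^1 ↦ 1·X^1·Y^1·Z^0.
  monomial 3·x^1·y^0 ↦ 3·X^1·Y^0·Z^1.
  monomial 1·x^0·y^2 ↦ 1·X^0·Y^2·Z^0.
  monomial 3·x^0·y^1 ↦ 3·X^0·Y^1·Z^1.
  monomial -1·x^0·y^0 ↦ -1·X^0·Y^0·Z^2.
Collecting: F(X, Y, Z) = -2*X**2 + X*Y + 3*X*Z + Y**2 + 3*Y*Z - Z**2.


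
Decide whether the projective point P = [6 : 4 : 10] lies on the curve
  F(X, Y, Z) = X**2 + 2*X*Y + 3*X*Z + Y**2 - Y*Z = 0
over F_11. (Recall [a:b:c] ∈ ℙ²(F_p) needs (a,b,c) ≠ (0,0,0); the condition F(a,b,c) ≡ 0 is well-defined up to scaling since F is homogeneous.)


F(6,4,10) ≡ 9 (mod 11); P is NOT on the curve.

Evaluate F(6, 4, 10) term-by-term (mod 11).
  X**2 ↦ 1·36·1·1 = 36
  2*X*Y ↦ 2·6·4·1 = 48
  3*X*Z ↦ 3·6·1·10 = 180
  Y**2 ↦ 1·1·16·1 = 16
  -Y*Z ↦ -1·1·4·10 = -40
Sum: F(6, 4, 10) = (36) + (48) + (180) + (16) + (-40) = 240.
Reducing mod 11: 240 ≡ 9 (mod 11).
Since F(a, b, c) ≡ 9 ≠ 0 (mod 11), P does NOT lie on the curve.


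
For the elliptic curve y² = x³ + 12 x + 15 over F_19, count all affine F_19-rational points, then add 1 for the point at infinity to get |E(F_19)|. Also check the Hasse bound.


Affine points = {(1, 3), (1, 16), (2, 3), (2, 16), (7, 9), (7, 10), (9, 4), (9, 15), (12, 5), (12, 14), (14, 1), (14, 18), (15, 6), (15, 13), (16, 3), (16, 16)}; affine count = 16; |E(F_19)| = 17.

Discriminant check: Δ ∝ 4a³ + 27b² = 4·12³ + 27·15² = 4·1728 + 27·225 ≡ 10 (mod 19). Nonzero ⇒ E is nonsingular.
For each x ∈ F_19, compute rhs = x³ + 12·x + 15 mod 19, then count y ∈ F_19 with y² ≡ rhs.
  x = 0: rhs = 15, matching y values: none (0 points).
  x = 1: rhs = 9, matching y values: 3, 16 (2 points).
  x = 2: rhs = 9, matching y values: 3, 16 (2 points).
  x = 3: rhs = 2, matching y values: none (0 points).
  x = 4: rhs = 13, matching y values: none (0 points).
  x = 5: rhs = 10, matching y values: none (0 points).
  x = 6: rhs = 18, matching y values: none (0 points).
  x = 7: rhs = 5, matching y values: 9, 10 (2 points).
  x = 8: rhs = 15, matching y values: none (0 points).
  x = 9: rhs = 16, matching y values: 4, 15 (2 points).
  x = 10: rhs = 14, matching y values: none (0 points).
  x = 11: rhs = 15, matching y values: none (0 points).
  x = 12: rhs = 6, matching y values: 5, 14 (2 points).
  x = 13: rhs = 12, matching y values: none (0 points).
  x = 14: rhs = 1, matching y values: 1, 18 (2 points).
  x = 15: rhs = 17, matching y values: 6, 13 (2 points).
  x = 16: rhs = 9, matching y values: 3, 16 (2 points).
  x = 17: rhs = 2, matching y values: none (0 points).
  x = 18: rhs = 2, matching y values: none (0 points).
Total affine count: 16.
Full point count |E(F_19)| = 16 + 1 = 17.
Hasse bound: |17 − (19+1)| = |-3| = 3 ≤ 2√19 ≈ 8.7178 ✓.


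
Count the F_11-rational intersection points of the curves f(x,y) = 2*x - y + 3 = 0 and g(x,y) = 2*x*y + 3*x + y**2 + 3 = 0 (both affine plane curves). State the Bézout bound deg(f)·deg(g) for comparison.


Common zeros: ∅; count = 0; Bézout bound = 2.

deg(f) = 1, deg(g) = 2, so Bézout bound = 2.
Scan x ∈ F_11. For each x, list the y ∈ F_11 with f(x, y) ≡ 0 and those with g(x, y) ≡ 0 (mod 11); the common zeros in that column are the intersection.
  x = 0: f ≡ 0 at y ∈ {3}; g ≡ 0 at y ∈ ∅; common: ∅.
  x = 1: f ≡ 0 at y ∈ {5}; g ≡ 0 at y ∈ ∅; common: ∅.
  x = 2: f ≡ 0 at y ∈ {7}; g ≡ 0 at y ∈ ∅; common: ∅.
  x = 3: f ≡ 0 at y ∈ {9}; g ≡ 0 at y ∈ ∅; common: ∅.
  x = 4: f ≡ 0 at y ∈ {0}; g ≡ 0 at y ∈ {6, 8}; common: ∅.
  x = 5: f ≡ 0 at y ∈ {2}; g ≡ 0 at y ∈ ∅; common: ∅.
  x = 6: f ≡ 0 at y ∈ {4}; g ≡ 0 at y ∈ {3, 7}; common: ∅.
  x = 7: f ≡ 0 at y ∈ {6}; g ≡ 0 at y ∈ {9, 10}; common: ∅.
  x = 8: f ≡ 0 at y ∈ {8}; g ≡ 0 at y ∈ {1, 5}; common: ∅.
  x = 9: f ≡ 0 at y ∈ {10}; g ≡ 0 at y ∈ ∅; common: ∅.
  x = 10: f ≡ 0 at y ∈ {1}; g ≡ 0 at y ∈ {0, 2}; common: ∅.
Collecting: common zeros = ∅, so the count is 0.
Comparison with the Bézout bound: 0 ≤ 2 = deg(f)·deg(g), as expected for curves with no common component (the affine F_11-count falls short of the bound because intersections may lie at infinity, over extension fields, or carry multiplicity).


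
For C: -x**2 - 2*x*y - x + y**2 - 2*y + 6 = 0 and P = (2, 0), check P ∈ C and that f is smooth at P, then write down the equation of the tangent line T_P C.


Tangent line at P: -5*x - 6*y + 10 = 0.

Step 1: f(2, 0) = 0, so P lies on C.
Step 2: partial derivatives
  f_x(x, y) = -2*x - 2*y - 1, f_y(x, y) = -2*x + 2*y - 2.
  f_x(P) = -5, f_y(P) = -6 (gradient nonzero, so P is smooth).
Step 3: tangent line at P: -5·(x − 2) + -6·(y − 0) = 0.
Expanding: -5*x - 6*y + 10 = 0.


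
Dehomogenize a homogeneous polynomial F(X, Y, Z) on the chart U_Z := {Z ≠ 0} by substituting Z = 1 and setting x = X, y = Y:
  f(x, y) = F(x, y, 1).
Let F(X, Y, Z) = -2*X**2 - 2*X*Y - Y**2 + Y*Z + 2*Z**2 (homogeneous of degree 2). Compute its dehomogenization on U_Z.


f(x, y) = -2*x**2 - 2*x*y - y**2 + y + 2

On U_Z we set Z = 1. Each monomial c·X^i·Y^j·Z^k in F becomes c·x^i·y^j·1^k = c·x^i·y^j.
Substituting Z = 1: F(X, Y, 1) = -2*x**2 - 2*x*y - y**2 + y + 2.
Note: deg(f) ≤ deg(F) = 2; strict inequality happens when F is divisible by Z (lost terms).


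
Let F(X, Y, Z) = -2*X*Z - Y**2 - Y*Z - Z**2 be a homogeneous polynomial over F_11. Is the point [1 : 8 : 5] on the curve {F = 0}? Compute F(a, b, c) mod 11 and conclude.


F(1,8,5) ≡ 4 (mod 11); P is NOT on the curve.

Evaluate F(1, 8, 5) term-by-term (mod 11).
  -2*X*Z ↦ -2·1·1·5 = -10
  -Y**2 ↦ -1·1·64·1 = -64
  -Y*Z ↦ -1·1·8·5 = -40
  -Z**2 ↦ -1·1·1·25 = -25
Sum: F(1, 8, 5) = (-10) + (-64) + (-40) + (-25) = -139.
Reducing mod 11: -139 ≡ 4 (mod 11).
Since F(a, b, c) ≡ 4 ≠ 0 (mod 11), P does NOT lie on the curve.


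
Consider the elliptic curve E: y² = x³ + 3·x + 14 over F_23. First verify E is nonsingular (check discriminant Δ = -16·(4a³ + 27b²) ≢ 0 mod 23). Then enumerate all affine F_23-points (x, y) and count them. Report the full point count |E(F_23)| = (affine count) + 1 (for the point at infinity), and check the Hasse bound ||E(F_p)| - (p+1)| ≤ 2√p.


Affine points = {(1, 8), (1, 15), (3, 2), (3, 21), (5, 4), (5, 19), (6, 8), (6, 15), (10, 3), (10, 20), (16, 8), (16, 15), (18, 9), (18, 14), (20, 1), (20, 22), (21, 0)}; affine count = 17; |E(F_23)| = 18.

Discriminant check: Δ ∝ 4a³ + 27b² = 4·3³ + 27·14² = 4·27 + 27·196 ≡ 18 (mod 23). Nonzero ⇒ E is nonsingular.
For each x ∈ F_23, compute rhs = x³ + 3·x + 14 mod 23, then count y ∈ F_23 with y² ≡ rhs.
  x = 0: rhs = 14, matching y values: none (0 points).
  x = 1: rhs = 18, matching y values: 8, 15 (2 points).
  x = 2: rhs = 5, matching y values: none (0 points).
  x = 3: rhs = 4, matching y values: 2, 21 (2 points).
  x = 4: rhs = 21, matching y values: none (0 points).
  x = 5: rhs = 16, matching y values: 4, 19 (2 points).
  x = 6: rhs = 18, matching y values: 8, 15 (2 points).
  x = 7: rhs = 10, matching y values: none (0 points).
  x = 8: rhs = 21, matching y values: none (0 points).
  x = 9: rhs = 11, matching y values: none (0 points).
  x = 10: rhs = 9, matching y values: 3, 20 (2 points).
  x = 11: rhs = 21, matching y values: none (0 points).
  x = 12: rhs = 7, matching y values: none (0 points).
  x = 13: rhs = 19, matching y values: none (0 points).
  x = 14: rhs = 17, matching y values: none (0 points).
  x = 15: rhs = 7, matching y values: none (0 points).
  x = 16: rhs = 18, matching y values: 8, 15 (2 points).
  x = 17: rhs = 10, matching y values: none (0 points).
  x = 18: rhs = 12, matching y values: 9, 14 (2 points).
  x = 19: rhs = 7, matching y values: none (0 points).
  x = 20: rhs = 1, matching y values: 1, 22 (2 points).
  x = 21: rhs = 0, matching y values: 0 (1 points).
  x = 22: rhs = 10, matching y values: none (0 points).
Total affine count: 17.
Full point count |E(F_23)| = 17 + 1 = 18.
Hasse bound: |18 − (23+1)| = |-6| = 6 ≤ 2√23 ≈ 9.5917 ✓.


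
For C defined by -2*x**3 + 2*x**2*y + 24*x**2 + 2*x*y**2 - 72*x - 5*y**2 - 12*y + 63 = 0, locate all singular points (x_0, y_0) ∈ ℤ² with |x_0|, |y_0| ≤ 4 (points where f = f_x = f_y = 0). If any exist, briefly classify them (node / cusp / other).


Singular points: {(3, -3)}; classification: cusp.

Compute partial derivatives:
  f_x = -6*x**2 + 4*x*y + 48*x + 2*y**2 - 72.
  f_y = 2*x**2 + 4*x*y - 10*y - 12.
Scan x_0 ∈ {−4, ..., 4}. For each x_0, f_y(x_0, y) is a polynomial in y; find its integer roots y ∈ {−4, ..., 4}, then test f_x and f at those candidates.
  x = -4: f_y(-4, y) = 20 - 26*y; no integer root y with |y| ≤ 4.
  x = -3: f_y(-3, y) = 6 - 22*y; no integer root y with |y| ≤ 4.
  x = -2: f_y(-2, y) = -18*y - 4; no integer root y with |y| ≤ 4.
  x = -1: f_y(-1, y) = -14*y - 10; no integer root y with |y| ≤ 4.
  x = 0: f_y(0, y) = -10*y - 12; no integer root y with |y| ≤ 4.
  x = 1: f_y(1, y) = -6*y - 10; no integer root y with |y| ≤ 4.
  x = 2: f_y(2, y) = -2*y - 4; vanishes at y ∈ {-2}. (2, -2): f_x = -8 ≠ 0.
  x = 3: f_y(3, y) = 2*y + 6; vanishes at y ∈ {-3}. (3, -3): f_x = 0, f = 0 — SINGULAR.
  x = 4: f_y(4, y) = 6*y + 20; no integer root y with |y| ≤ 4.
Only singular point on the grid: (3, -3).
Classify: substitute x = 3 + u, y = -3 + v and expand: f = -2*u**3 + 2*u**2*v + 2*u*v**2 + v**2.
No constant or linear terms (consistent with a singular point). Quadratic part: v**2. Cubic part: -2*u**3 + 2*u**2*v + 2*u*v**2.
The quadratic part v**2 is a perfect square, so there is a single (double) tangent line v = 0, i.e. y = -3. Restricting the cubic part to that line (v = 0) leaves -2*u**3 ≠ 0, so f is not divisible by v and the branch is v² ≈ 2*u**3 to lowest order — this is a cusp.
Classification: cusp.


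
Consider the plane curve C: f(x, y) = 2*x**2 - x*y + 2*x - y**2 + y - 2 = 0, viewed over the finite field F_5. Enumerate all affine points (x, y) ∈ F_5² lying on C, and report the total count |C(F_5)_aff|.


Affine F_5-points: {(2, 0), (2, 4), (4, 3), (4, 4)}; count = 4.

For each of the 25 pairs (x, y) ∈ F_5², evaluate f(x, y) mod 5. Record the zeros.
  x = 0: [0↦3, 1↦3, 2↦1, 3↦2, 4↦1]  zeros at y ∈ ∅
  x = 1: [0↦2, 1↦1, 2↦3, 3↦3, 4↦1]  zeros at y ∈ ∅
  x = 2: [0↦0, 1↦3, 2↦4, 3↦3, 4↦0]  zeros at y ∈ {0, 4}
  x = 3: [0↦2, 1↦4, 2↦4, 3↦2, 4↦3]  zeros at y ∈ ∅
  x = 4: [0↦3, 1↦4, 2↦3, 3↦0, 4↦0]  zeros at y ∈ {3, 4}
Collecting zeros: affine points = {(2, 0), (2, 4), (4, 3), (4, 4)}.
Total count |C(F_5)_aff| = 4.


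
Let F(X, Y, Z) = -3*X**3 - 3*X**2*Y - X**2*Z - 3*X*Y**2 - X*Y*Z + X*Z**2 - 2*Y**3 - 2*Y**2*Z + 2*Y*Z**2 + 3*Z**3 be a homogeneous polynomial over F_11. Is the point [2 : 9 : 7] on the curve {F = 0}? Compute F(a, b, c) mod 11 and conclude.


F(2,9,7) ≡ 9 (mod 11); P is NOT on the curve.

Evaluate F(2, 9, 7) term-by-term (mod 11).
  -3*X**3 ↦ -3·8·1·1 = -24
  -3*X**2*Y ↦ -3·4·9·1 = -108
  -X**2*Z ↦ -1·4·1·7 = -28
  -3*X*Y**2 ↦ -3·2·81·1 = -486
  -X*Y*Z ↦ -1·2·9·7 = -126
  X*Z**2 ↦ 1·2·1·49 = 98
  -2*Y**3 ↦ -2·1·729·1 = -1458
  -2*Y**2*Z ↦ -2·1·81·7 = -1134
  2*Y*Z**2 ↦ 2·1·9·49 = 882
  3*Z**3 ↦ 3·1·1·343 = 1029
Sum: F(2, 9, 7) = (-24) + (-108) + (-28) + (-486) + (-126) + (98) + (-1458) + (-1134) + (882) + (1029) = -1355.
Reducing mod 11: -1355 ≡ 9 (mod 11).
Since F(a, b, c) ≡ 9 ≠ 0 (mod 11), P does NOT lie on the curve.


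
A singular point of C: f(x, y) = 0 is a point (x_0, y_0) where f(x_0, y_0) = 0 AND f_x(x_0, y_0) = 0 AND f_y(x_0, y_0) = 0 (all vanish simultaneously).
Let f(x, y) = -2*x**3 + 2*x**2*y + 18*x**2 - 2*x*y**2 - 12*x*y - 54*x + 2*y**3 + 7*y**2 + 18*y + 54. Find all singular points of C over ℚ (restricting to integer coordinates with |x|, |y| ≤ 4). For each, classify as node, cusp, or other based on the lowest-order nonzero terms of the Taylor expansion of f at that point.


Singular points: {(3, 0)}; classification: cusp.

Compute partial derivatives:
  f_x = -6*x**2 + 4*x*y + 36*x - 2*y**2 - 12*y - 54.
  f_y = 2*x**2 - 4*x*y - 12*x + 6*y**2 + 14*y + 18.
Scan x_0 ∈ {−4, ..., 4}. For each x_0, f_y(x_0, y) is a polynomial in y; find its integer roots y ∈ {−4, ..., 4}, then test f_x and f at those candidates.
  x = -4: f_y(-4, y) = 6*y**2 + 30*y + 98; no integer root y with |y| ≤ 4.
  x = -3: f_y(-3, y) = 6*y**2 + 26*y + 72; no integer root y with |y| ≤ 4.
  x = -2: f_y(-2, y) = 6*y**2 + 22*y + 50; no integer root y with |y| ≤ 4.
  x = -1: f_y(-1, y) = 6*y**2 + 18*y + 32; no integer root y with |y| ≤ 4.
  x = 0: f_y(0, y) = 6*y**2 + 14*y + 18; no integer root y with |y| ≤ 4.
  x = 1: f_y(1, y) = 6*y**2 + 10*y + 8; no integer root y with |y| ≤ 4.
  x = 2: f_y(2, y) = 6*y**2 + 6*y + 2; no integer root y with |y| ≤ 4.
  x = 3: f_y(3, y) = 6*y**2 + 2*y; vanishes at y ∈ {0}. (3, 0): f_x = 0, f = 0 — SINGULAR.
  x = 4: f_y(4, y) = 6*y**2 - 2*y + 2; no integer root y with |y| ≤ 4.
Only singular point on the grid: (3, 0).
Classify: substitute x = 3 + u, y = 0 + v and expand: f = -2*u**3 + 2*u**2*v - 2*u*v**2 + 2*v**3 + v**2.
No constant or linear terms (consistent with a singular point). Quadratic part: v**2. Cubic part: -2*u**3 + 2*u**2*v - 2*u*v**2 + 2*v**3.
The quadratic part v**2 is a perfect square, so there is a single (double) tangent line v = 0, i.e. y = 0. Restricting the cubic part to that line (v = 0) leaves -2*u**3 ≠ 0, so f is not divisible by v and the branch is v² ≈ 2*u**3 to lowest order — this is a cusp.
Classification: cusp.


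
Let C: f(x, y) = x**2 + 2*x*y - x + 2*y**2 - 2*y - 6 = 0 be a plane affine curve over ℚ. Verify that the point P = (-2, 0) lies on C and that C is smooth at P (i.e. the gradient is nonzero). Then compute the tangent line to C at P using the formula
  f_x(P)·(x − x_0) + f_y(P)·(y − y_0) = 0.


Tangent line at P: -5*x - 6*y - 10 = 0.

Step 1: f(-2, 0) = 0, so P lies on C.
Step 2: partial derivatives
  f_x(x, y) = 2*x + 2*y - 1, f_y(x, y) = 2*x + 4*y - 2.
  f_x(P) = -5, f_y(P) = -6 (gradient nonzero, so P is smooth).
Step 3: tangent line at P: -5·(x − -2) + -6·(y − 0) = 0.
Expanding: -5*x - 6*y - 10 = 0.


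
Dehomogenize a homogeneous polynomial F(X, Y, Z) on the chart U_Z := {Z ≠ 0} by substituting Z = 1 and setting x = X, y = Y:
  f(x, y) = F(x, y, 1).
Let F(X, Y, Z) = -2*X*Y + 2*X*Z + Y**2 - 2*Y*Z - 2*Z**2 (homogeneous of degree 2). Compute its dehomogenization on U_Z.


f(x, y) = -2*x*y + 2*x + y**2 - 2*y - 2

On U_Z we set Z = 1. Each monomial c·X^i·Y^j·Z^k in F becomes c·x^i·y^j·1^k = c·x^i·y^j.
Substituting Z = 1: F(X, Y, 1) = -2*x*y + 2*x + y**2 - 2*y - 2.
Note: deg(f) ≤ deg(F) = 2; strict inequality happens when F is divisible by Z (lost terms).


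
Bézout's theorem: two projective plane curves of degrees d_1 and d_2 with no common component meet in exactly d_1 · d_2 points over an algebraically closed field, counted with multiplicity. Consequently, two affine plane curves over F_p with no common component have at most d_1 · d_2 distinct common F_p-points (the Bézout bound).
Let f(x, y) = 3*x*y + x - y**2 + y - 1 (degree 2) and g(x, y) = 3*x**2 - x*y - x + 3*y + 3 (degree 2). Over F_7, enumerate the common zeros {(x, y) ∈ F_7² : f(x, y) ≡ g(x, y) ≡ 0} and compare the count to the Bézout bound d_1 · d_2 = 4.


Common zeros: {(2, 1)}; count = 1; Bézout bound = 4.

deg(f) = 2, deg(g) = 2, so Bézout bound = 4.
Scan x ∈ F_7. For each x, list the y ∈ F_7 with f(x, y) ≡ 0 and those with g(x, y) ≡ 0 (mod 7); the common zeros in that column are the intersection.
  x = 0: f ≡ 0 at y ∈ {3, 5}; g ≡ 0 at y ∈ {6}; common: ∅.
  x = 1: f ≡ 0 at y ∈ {0, 4}; g ≡ 0 at y ∈ {1}; common: ∅.
  x = 2: f ≡ 0 at y ∈ {1, 6}; g ≡ 0 at y ∈ {1}; common: {1}.
  x = 3: f ≡ 0 at y ∈ ∅; g ≡ 0 at y ∈ ∅; common: ∅.
  x = 4: f ≡ 0 at y ∈ ∅; g ≡ 0 at y ∈ {5}; common: ∅.
  x = 5: f ≡ 0 at y ∈ ∅; g ≡ 0 at y ∈ {5}; common: ∅.
  x = 6: f ≡ 0 at y ∈ ∅; g ≡ 0 at y ∈ {0}; common: ∅.
Collecting: common zeros = {(2, 1)}, so the count is 1.
Comparison with the Bézout bound: 1 ≤ 4 = deg(f)·deg(g), as expected for curves with no common component (the affine F_7-count falls short of the bound because intersections may lie at infinity, over extension fields, or carry multiplicity).


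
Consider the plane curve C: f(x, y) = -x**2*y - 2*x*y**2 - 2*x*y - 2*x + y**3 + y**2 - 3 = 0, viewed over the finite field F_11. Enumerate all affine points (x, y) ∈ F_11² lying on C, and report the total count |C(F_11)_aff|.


Affine F_11-points: {(0, 3), (0, 4), (1, 9), (2, 9), (3, 10), (4, 0), (6, 3), (6, 4), (7, 2), (8, 2), (10, 10)}; count = 11.

For each of the 121 pairs (x, y) ∈ F_11², evaluate f(x, y) mod 11. Record the zeros.
  x = 0: [0↦8, 1↦10, 2↦9, 3↦0, 4↦0, 5↦4, 6↦7, 7↦4, 8↦1, 9↦4, 10↦8]  zeros at y ∈ {3, 4}
  x = 1: [0↦6, 1↦3, 2↦4, 3↦4, 4↦9, 5↦3, 6↦3, 7↦4, 8↦1, 9↦0, 10↦7]  zeros at y ∈ {9}
  x = 2: [0↦4, 1↦5, 2↦6, 3↦2, 4↦10, 5↦3, 6↦9, 7↦1, 8↦7, 9↦0, 10↦8]  zeros at y ∈ {9}
  x = 3: [0↦2, 1↦5, 2↦4, 3↦5, 4↦3, 5↦4, 6↦3, 7↦6, 8↦8, 9↦4, 10↦0]  zeros at y ∈ {10}
  x = 4: [0↦0, 1↦3, 2↦9, 3↦2, 4↦10, 5↦6, 6↦7, 7↦8, 8↦4, 9↦1, 10↦5]  zeros at y ∈ {0}
  x = 5: [0↦9, 1↦10, 2↦10, 3↦4, 4↦9, 5↦9, 6↦10, 7↦7, 8↦6, 9↦2, 10↦1]  zeros at y ∈ ∅
  x = 6: [0↦7, 1↦4, 2↦7, 3↦0, 4↦0, 5↦2, 6↦1, 7↦3, 8↦3, 9↦7, 10↦10]  zeros at y ∈ {3, 4}
  x = 7: [0↦5, 1↦7, 2↦0, 3↦1, 4↦5, 5↦7, 6↦2, 7↦7, 8↦6, 9↦5, 10↦10]  zeros at y ∈ {2}
  x = 8: [0↦3, 1↦8, 2↦0, 3↦7, 4↦2, 5↦2, 6↦2, 7↦8, 8↦4, 9↦7, 10↦1]  zeros at y ∈ {2}
  x = 9: [0↦1, 1↦7, 2↦7, 3↦7, 4↦2, 5↦9, 6↦1, 7↦6, 8↦8, 9↦2, 10↦5]  zeros at y ∈ ∅
  x = 10: [0↦10, 1↦4, 2↦10, 3↦1, 4↦5, 5↦6, 6↦10, 7↦1, 8↦7, 9↦1, 10↦0]  zeros at y ∈ {10}
Collecting zeros: affine points = {(0, 3), (0, 4), (1, 9), (2, 9), (3, 10), (4, 0), (6, 3), (6, 4), (7, 2), (8, 2), (10, 10)}.
Total count |C(F_11)_aff| = 11.


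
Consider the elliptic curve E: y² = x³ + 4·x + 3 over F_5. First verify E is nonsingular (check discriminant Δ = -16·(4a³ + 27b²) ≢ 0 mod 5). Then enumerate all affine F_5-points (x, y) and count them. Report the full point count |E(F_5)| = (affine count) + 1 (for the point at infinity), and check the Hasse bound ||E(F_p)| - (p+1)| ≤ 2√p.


Affine points = {(2, 2), (2, 3)}; affine count = 2; |E(F_5)| = 3.

Discriminant check: Δ ∝ 4a³ + 27b² = 4·4³ + 27·3² = 4·64 + 27·9 ≡ 4 (mod 5). Nonzero ⇒ E is nonsingular.
For each x ∈ F_5, compute rhs = x³ + 4·x + 3 mod 5, then count y ∈ F_5 with y² ≡ rhs.
  x = 0: rhs = 3, matching y values: none (0 points).
  x = 1: rhs = 3, matching y values: none (0 points).
  x = 2: rhs = 4, matching y values: 2, 3 (2 points).
  x = 3: rhs = 2, matching y values: none (0 points).
  x = 4: rhs = 3, matching y values: none (0 points).
Total affine count: 2.
Full point count |E(F_5)| = 2 + 1 = 3.
Hasse bound: |3 − (5+1)| = |-3| = 3 ≤ 2√5 ≈ 4.4721 ✓.


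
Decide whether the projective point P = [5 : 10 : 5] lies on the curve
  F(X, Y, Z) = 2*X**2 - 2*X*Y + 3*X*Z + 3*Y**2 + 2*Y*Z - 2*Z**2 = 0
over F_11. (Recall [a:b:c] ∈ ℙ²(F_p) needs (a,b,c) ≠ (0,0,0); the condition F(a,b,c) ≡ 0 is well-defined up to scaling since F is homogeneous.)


F(5,10,5) ≡ 1 (mod 11); P is NOT on the curve.

Evaluate F(5, 10, 5) term-by-term (mod 11).
  2*X**2 ↦ 2·25·1·1 = 50
  -2*X*Y ↦ -2·5·10·1 = -100
  3*X*Z ↦ 3·5·1·5 = 75
  3*Y**2 ↦ 3·1·100·1 = 300
  2*Y*Z ↦ 2·1·10·5 = 100
  -2*Z**2 ↦ -2·1·1·25 = -50
Sum: F(5, 10, 5) = (50) + (-100) + (75) + (300) + (100) + (-50) = 375.
Reducing mod 11: 375 ≡ 1 (mod 11).
Since F(a, b, c) ≡ 1 ≠ 0 (mod 11), P does NOT lie on the curve.


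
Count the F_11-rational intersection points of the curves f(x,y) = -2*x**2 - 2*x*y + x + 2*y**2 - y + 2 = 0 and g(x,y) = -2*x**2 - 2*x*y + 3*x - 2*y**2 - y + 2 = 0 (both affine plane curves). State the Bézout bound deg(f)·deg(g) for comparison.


Common zeros: ∅; count = 0; Bézout bound = 4.

deg(f) = 2, deg(g) = 2, so Bézout bound = 4.
Scan x ∈ F_11. For each x, list the y ∈ F_11 with f(x, y) ≡ 0 and those with g(x, y) ≡ 0 (mod 11); the common zeros in that column are the intersection.
  x = 0: f ≡ 0 at y ∈ ∅; g ≡ 0 at y ∈ ∅; common: ∅.
  x = 1: f ≡ 0 at y ∈ {1, 6}; g ≡ 0 at y ∈ {2}; common: ∅.
  x = 2: f ≡ 0 at y ∈ ∅; g ≡ 0 at y ∈ {0, 3}; common: ∅.
  x = 3: f ≡ 0 at y ∈ ∅; g ≡ 0 at y ∈ {6, 7}; common: ∅.
  x = 4: f ≡ 0 at y ∈ {1, 9}; g ≡ 0 at y ∈ {2, 10}; common: ∅.
  x = 5: f ≡ 0 at y ∈ {4, 7}; g ≡ 0 at y ∈ {0}; common: ∅.
  x = 6: f ≡ 0 at y ∈ ∅; g ≡ 0 at y ∈ ∅; common: ∅.
  x = 7: f ≡ 0 at y ∈ ∅; g ≡ 0 at y ∈ ∅; common: ∅.
  x = 8: f ≡ 0 at y ∈ {4, 10}; g ≡ 0 at y ∈ {1, 7}; common: ∅.
  x = 9: f ≡ 0 at y ∈ ∅; g ≡ 0 at y ∈ {1, 6}; common: ∅.
  x = 10: f ≡ 0 at y ∈ {6, 10}; g ≡ 0 at y ∈ ∅; common: ∅.
Collecting: common zeros = ∅, so the count is 0.
Comparison with the Bézout bound: 0 ≤ 4 = deg(f)·deg(g), as expected for curves with no common component (the affine F_11-count falls short of the bound because intersections may lie at infinity, over extension fields, or carry multiplicity).


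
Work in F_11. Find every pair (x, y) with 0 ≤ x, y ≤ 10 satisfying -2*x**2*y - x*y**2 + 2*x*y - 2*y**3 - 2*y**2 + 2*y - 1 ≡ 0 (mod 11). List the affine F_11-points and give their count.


Affine F_11-points: {(4, 6), (5, 2), (5, 5), (5, 6), (6, 2), (6, 7), (6, 9), (7, 9), (8, 7), (9, 10), (10, 5)}; count = 11.

For each of the 121 pairs (x, y) ∈ F_11², evaluate f(x, y) mod 11. Record the zeros.
  x = 0: [0↦10, 1↦8, 2↦1, 3↦10, 4↦1, 5↦6, 6↦2, 7↦10, 8↦7, 9↦3, 10↦8]  zeros at y ∈ ∅
  x = 1: [0↦10, 1↦7, 2↦8, 3↦1, 4↦7, 5↦3, 6↦10, 7↦5, 8↦9, 9↦10, 10↦7]  zeros at y ∈ ∅
  x = 2: [0↦10, 1↦2, 2↦7, 3↦2, 4↦8, 5↦2, 6↦5, 7↦5, 8↦1, 9↦3, 10↦10]  zeros at y ∈ ∅
  x = 3: [0↦10, 1↦4, 2↦9, 3↦2, 4↦4, 5↦3, 6↦9, 7↦10, 8↦5, 9↦4, 10↦6]  zeros at y ∈ ∅
  x = 4: [0↦10, 1↦2, 2↦3, 3↦1, 4↦6, 5↦6, 6↦0, 7↦9, 8↦10, 9↦2, 10↦6]  zeros at y ∈ {6}
  x = 5: [0↦10, 1↦7, 2↦0, 3↦10, 4↦3, 5↦0, 6↦0, 7↦2, 8↦5, 9↦8, 10↦10]  zeros at y ∈ {2, 5, 6}
  x = 6: [0↦10, 1↦8, 2↦0, 3↦7, 4↦6, 5↦7, 6↦9, 7↦0, 8↦1, 9↦0, 10↦7]  zeros at y ∈ {2, 7, 9}
  x = 7: [0↦10, 1↦5, 2↦3, 3↦3, 4↦4, 5↦5, 6↦5, 7↦3, 8↦9, 9↦0, 10↦8]  zeros at y ∈ {9}
  x = 8: [0↦10, 1↦9, 2↦9, 3↦9, 4↦8, 5↦5, 6↦10, 7↦0, 8↦7, 9↦8, 10↦2]  zeros at y ∈ {7}
  x = 9: [0↦10, 1↦9, 2↦7, 3↦3, 4↦7, 5↦7, 6↦2, 7↦2, 8↦6, 9↦2, 10↦0]  zeros at y ∈ {10}
  x = 10: [0↦10, 1↦5, 2↦8, 3↦7, 4↦1, 5↦0, 6↦3, 7↦9, 8↦6, 9↦4, 10↦2]  zeros at y ∈ {5}
Collecting zeros: affine points = {(4, 6), (5, 2), (5, 5), (5, 6), (6, 2), (6, 7), (6, 9), (7, 9), (8, 7), (9, 10), (10, 5)}.
Total count |C(F_11)_aff| = 11.


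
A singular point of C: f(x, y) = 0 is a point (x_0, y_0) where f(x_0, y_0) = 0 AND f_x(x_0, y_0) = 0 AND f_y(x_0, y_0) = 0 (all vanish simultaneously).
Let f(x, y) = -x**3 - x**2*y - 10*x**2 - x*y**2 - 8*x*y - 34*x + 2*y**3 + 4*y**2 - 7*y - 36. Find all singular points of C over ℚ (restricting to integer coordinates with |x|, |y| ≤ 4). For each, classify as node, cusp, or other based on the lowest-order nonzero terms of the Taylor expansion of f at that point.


Singular points: {(-3, -1)}; classification: cusp.

Compute partial derivatives:
  f_x = -3*x**2 - 2*x*y - 20*x - y**2 - 8*y - 34.
  f_y = -x**2 - 2*x*y - 8*x + 6*y**2 + 8*y - 7.
Scan x_0 ∈ {−4, ..., 4}. For each x_0, f_y(x_0, y) is a polynomial in y; find its integer roots y ∈ {−4, ..., 4}, then test f_x and f at those candidates.
  x = -4: f_y(-4, y) = 6*y**2 + 16*y + 9; no integer root y with |y| ≤ 4.
  x = -3: f_y(-3, y) = 6*y**2 + 14*y + 8; vanishes at y ∈ {-1}. (-3, -1): f_x = 0, f = 0 — SINGULAR.
  x = -2: f_y(-2, y) = 6*y**2 + 12*y + 5; no integer root y with |y| ≤ 4.
  x = -1: f_y(-1, y) = 6*y**2 + 10*y; vanishes at y ∈ {0}. (-1, 0): f_x = -17 ≠ 0.
  x = 0: f_y(0, y) = 6*y**2 + 8*y - 7; no integer root y with |y| ≤ 4.
  x = 1: f_y(1, y) = 6*y**2 + 6*y - 16; no integer root y with |y| ≤ 4.
  x = 2: f_y(2, y) = 6*y**2 + 4*y - 27; no integer root y with |y| ≤ 4.
  x = 3: f_y(3, y) = 6*y**2 + 2*y - 40; no integer root y with |y| ≤ 4.
  x = 4: f_y(4, y) = 6*y**2 - 55; no integer root y with |y| ≤ 4.
Only singular point on the grid: (-3, -1).
Classify: substitute x = -3 + u, y = -1 + v and expand: f = -u**3 - u**2*v - u*v**2 + 2*v**3 + v**2.
No constant or linear terms (consistent with a singular point). Quadratic part: v**2. Cubic part: -u**3 - u**2*v - u*v**2 + 2*v**3.
The quadratic part v**2 is a perfect square, so there is a single (double) tangent line v = 0, i.e. y = -1. Restricting the cubic part to that line (v = 0) leaves -u**3 ≠ 0, so f is not divisible by v and the branch is v² ≈ u**3 to lowest order — this is a cusp.
Classification: cusp.


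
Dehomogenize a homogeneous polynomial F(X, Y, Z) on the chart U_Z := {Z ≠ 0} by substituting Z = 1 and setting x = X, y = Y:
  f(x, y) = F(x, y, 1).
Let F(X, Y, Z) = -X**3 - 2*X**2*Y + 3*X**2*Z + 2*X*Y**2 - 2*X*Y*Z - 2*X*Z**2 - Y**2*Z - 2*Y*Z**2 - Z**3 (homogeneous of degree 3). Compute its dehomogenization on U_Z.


f(x, y) = -x**3 - 2*x**2*y + 3*x**2 + 2*x*y**2 - 2*x*y - 2*x - y**2 - 2*y - 1

On U_Z we set Z = 1. Each monomial c·X^i·Y^j·Z^k in F becomes c·x^i·y^j·1^k = c·x^i·y^j.
Substituting Z = 1: F(X, Y, 1) = -x**3 - 2*x**2*y + 3*x**2 + 2*x*y**2 - 2*x*y - 2*x - y**2 - 2*y - 1.
Note: deg(f) ≤ deg(F) = 3; strict inequality happens when F is divisible by Z (lost terms).


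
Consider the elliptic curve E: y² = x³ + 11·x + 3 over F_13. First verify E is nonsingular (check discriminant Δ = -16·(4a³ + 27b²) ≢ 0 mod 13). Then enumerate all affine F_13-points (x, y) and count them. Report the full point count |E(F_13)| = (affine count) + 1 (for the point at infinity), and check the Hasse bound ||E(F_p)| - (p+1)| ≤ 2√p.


Affine points = {(0, 4), (0, 9), (5, 1), (5, 12), (6, 5), (6, 8), (9, 5), (9, 8), (11, 5), (11, 8), (12, 2), (12, 11)}; affine count = 12; |E(F_13)| = 13.

Discriminant check: Δ ∝ 4a³ + 27b² = 4·11³ + 27·3² = 4·1331 + 27·9 ≡ 3 (mod 13). Nonzero ⇒ E is nonsingular.
For each x ∈ F_13, compute rhs = x³ + 11·x + 3 mod 13, then count y ∈ F_13 with y² ≡ rhs.
  x = 0: rhs = 3, matching y values: 4, 9 (2 points).
  x = 1: rhs = 2, matching y values: none (0 points).
  x = 2: rhs = 7, matching y values: none (0 points).
  x = 3: rhs = 11, matching y values: none (0 points).
  x = 4: rhs = 7, matching y values: none (0 points).
  x = 5: rhs = 1, matching y values: 1, 12 (2 points).
  x = 6: rhs = 12, matching y values: 5, 8 (2 points).
  x = 7: rhs = 7, matching y values: none (0 points).
  x = 8: rhs = 5, matching y values: none (0 points).
  x = 9: rhs = 12, matching y values: 5, 8 (2 points).
  x = 10: rhs = 8, matching y values: none (0 points).
  x = 11: rhs = 12, matching y values: 5, 8 (2 points).
  x = 12: rhs = 4, matching y values: 2, 11 (2 points).
Total affine count: 12.
Full point count |E(F_13)| = 12 + 1 = 13.
Hasse bound: |13 − (13+1)| = |-1| = 1 ≤ 2√13 ≈ 7.2111 ✓.


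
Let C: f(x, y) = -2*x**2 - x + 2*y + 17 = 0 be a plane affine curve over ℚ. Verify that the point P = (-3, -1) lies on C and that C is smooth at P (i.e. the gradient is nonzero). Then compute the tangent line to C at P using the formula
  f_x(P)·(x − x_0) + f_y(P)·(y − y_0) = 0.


Tangent line at P: 11*x + 2*y + 35 = 0.

Step 1: f(-3, -1) = 0, so P lies on C.
Step 2: partial derivatives
  f_x(x, y) = -4*x - 1, f_y(x, y) = 2.
  f_x(P) = 11, f_y(P) = 2 (gradient nonzero, so P is smooth).
Step 3: tangent line at P: 11·(x − -3) + 2·(y − -1) = 0.
Expanding: 11*x + 2*y + 35 = 0.


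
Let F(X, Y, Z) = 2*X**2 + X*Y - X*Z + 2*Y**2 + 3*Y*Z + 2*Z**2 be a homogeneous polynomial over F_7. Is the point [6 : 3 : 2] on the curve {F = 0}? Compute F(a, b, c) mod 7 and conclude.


F(6,3,2) ≡ 3 (mod 7); P is NOT on the curve.

Evaluate F(6, 3, 2) term-by-term (mod 7).
  2*X**2 ↦ 2·36·1·1 = 72
  X*Y ↦ 1·6·3·1 = 18
  -X*Z ↦ -1·6·1·2 = -12
  2*Y**2 ↦ 2·1·9·1 = 18
  3*Y*Z ↦ 3·1·3·2 = 18
  2*Z**2 ↦ 2·1·1·4 = 8
Sum: F(6, 3, 2) = (72) + (18) + (-12) + (18) + (18) + (8) = 122.
Reducing mod 7: 122 ≡ 3 (mod 7).
Since F(a, b, c) ≡ 3 ≠ 0 (mod 7), P does NOT lie on the curve.


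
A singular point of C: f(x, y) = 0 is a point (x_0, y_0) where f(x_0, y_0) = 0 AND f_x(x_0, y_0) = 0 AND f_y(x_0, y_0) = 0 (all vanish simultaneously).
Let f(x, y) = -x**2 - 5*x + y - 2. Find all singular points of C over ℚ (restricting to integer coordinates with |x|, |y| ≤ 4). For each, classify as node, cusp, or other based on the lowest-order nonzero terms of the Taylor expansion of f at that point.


No singular points in the scanned grid; C is smooth there.

Compute partial derivatives:
  f_x = -2*x - 5.
  f_y = 1.
f_y = 1 is a nonzero constant, so f_y never vanishes: no point (x, y) can satisfy f = f_x = f_y = 0. In particular no (x, y) ∈ {−4, ..., 4}² is singular; the curve is smooth.


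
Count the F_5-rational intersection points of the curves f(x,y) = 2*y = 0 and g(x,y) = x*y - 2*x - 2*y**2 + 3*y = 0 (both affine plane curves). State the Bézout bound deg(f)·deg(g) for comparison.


Common zeros: {(0, 0)}; count = 1; Bézout bound = 2.

deg(f) = 1, deg(g) = 2, so Bézout bound = 2.
Scan x ∈ F_5. For each x, list the y ∈ F_5 with f(x, y) ≡ 0 and those with g(x, y) ≡ 0 (mod 5); the common zeros in that column are the intersection.
  x = 0: f ≡ 0 at y ∈ {0}; g ≡ 0 at y ∈ {0, 4}; common: {0}.
  x = 1: f ≡ 0 at y ∈ {0}; g ≡ 0 at y ∈ {1}; common: ∅.
  x = 2: f ≡ 0 at y ∈ {0}; g ≡ 0 at y ∈ ∅; common: ∅.
  x = 3: f ≡ 0 at y ∈ {0}; g ≡ 0 at y ∈ ∅; common: ∅.
  x = 4: f ≡ 0 at y ∈ {0}; g ≡ 0 at y ∈ {3}; common: ∅.
Collecting: common zeros = {(0, 0)}, so the count is 1.
Comparison with the Bézout bound: 1 ≤ 2 = deg(f)·deg(g), as expected for curves with no common component (the affine F_5-count falls short of the bound because intersections may lie at infinity, over extension fields, or carry multiplicity).


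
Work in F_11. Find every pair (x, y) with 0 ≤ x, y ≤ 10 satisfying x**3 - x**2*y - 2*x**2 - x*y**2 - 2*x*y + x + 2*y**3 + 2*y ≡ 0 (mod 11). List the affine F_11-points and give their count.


Affine F_11-points: {(0, 0), (1, 0), (1, 1), (1, 5), (3, 3), (5, 1), (5, 9), (6, 7), (7, 5), (7, 6), (7, 9), (8, 1), (8, 2), (10, 2), (10, 5), (10, 9)}; count = 16.

For each of the 121 pairs (x, y) ∈ F_11², evaluate f(x, y) mod 11. Record the zeros.
  x = 0: [0↦0, 1↦4, 2↦9, 3↦5, 4↦4, 5↦7, 6↦4, 7↦7, 8↦6, 9↦2, 10↦7]  zeros at y ∈ {0}
  x = 1: [0↦0, 1↦0, 2↦10, 3↦9, 4↦9, 5↦0, 6↦5, 7↦3, 8↦6, 9↦4, 10↦9]  zeros at y ∈ {0, 1, 5}
  x = 2: [0↦2, 1↦7, 2↦9, 3↦9, 4↦8, 5↦7, 6↦7, 7↦9, 8↦3, 9↦1, 10↦4]  zeros at y ∈ ∅
  x = 3: [0↦1, 1↦9, 2↦1, 3↦0, 4↦7, 5↦1, 6↦5, 7↦9, 8↦3, 9↦10, 10↦9]  zeros at y ∈ {3}
  x = 4: [0↦3, 1↦1, 2↦3, 3↦10, 4↦1, 5↦10, 6↦5, 7↦9, 8↦1, 9↦4, 10↦8]  zeros at y ∈ ∅
  x = 5: [0↦3, 1↦0, 2↦10, 3↦1, 4↦7, 5↦7, 6↦2, 7↦4, 8↦3, 9↦0, 10↦7]  zeros at y ∈ {1, 9}
  x = 6: [0↦7, 1↦1, 2↦6, 3↦1, 4↦9, 5↦9, 6↦2, 7↦0, 8↦4, 9↦4, 10↦1]  zeros at y ∈ {7}
  x = 7: [0↦10, 1↦10, 2↦8, 3↦5, 4↦2, 5↦0, 6↦0, 7↦3, 8↦10, 9↦0, 10↦7]  zeros at y ∈ {5, 6, 9}
  x = 8: [0↦7, 1↦0, 2↦0, 3↦8, 4↦3, 5↦8, 6↦2, 7↦8, 8↦5, 9↦5, 10↦9]  zeros at y ∈ {1, 2}
  x = 9: [0↦4, 1↦10, 2↦10, 3↦5, 4↦7, 5↦6, 6↦3, 7↦10, 8↦6, 9↦3, 10↦2]  zeros at y ∈ ∅
  x = 10: [0↦7, 1↦2, 2↦0, 3↦2, 4↦9, 5↦0, 6↦9, 7↦4, 8↦8, 9↦0, 10↦3]  zeros at y ∈ {2, 5, 9}
Collecting zeros: affine points = {(0, 0), (1, 0), (1, 1), (1, 5), (3, 3), (5, 1), (5, 9), (6, 7), (7, 5), (7, 6), (7, 9), (8, 1), (8, 2), (10, 2), (10, 5), (10, 9)}.
Total count |C(F_11)_aff| = 16.


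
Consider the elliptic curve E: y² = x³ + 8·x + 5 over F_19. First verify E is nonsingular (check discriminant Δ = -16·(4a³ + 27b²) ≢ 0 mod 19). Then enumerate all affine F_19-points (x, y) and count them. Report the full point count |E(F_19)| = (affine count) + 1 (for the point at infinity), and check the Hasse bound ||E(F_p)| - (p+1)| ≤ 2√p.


Affine points = {(0, 9), (0, 10), (4, 5), (4, 14), (7, 9), (7, 10), (8, 7), (8, 12), (12, 9), (12, 10), (13, 8), (13, 11), (14, 7), (14, 12), (15, 2), (15, 17), (16, 7), (16, 12), (17, 0)}; affine count = 19; |E(F_19)| = 20.

Discriminant check: Δ ∝ 4a³ + 27b² = 4·8³ + 27·5² = 4·512 + 27·25 ≡ 6 (mod 19). Nonzero ⇒ E is nonsingular.
For each x ∈ F_19, compute rhs = x³ + 8·x + 5 mod 19, then count y ∈ F_19 with y² ≡ rhs.
  x = 0: rhs = 5, matching y values: 9, 10 (2 points).
  x = 1: rhs = 14, matching y values: none (0 points).
  x = 2: rhs = 10, matching y values: none (0 points).
  x = 3: rhs = 18, matching y values: none (0 points).
  x = 4: rhs = 6, matching y values: 5, 14 (2 points).
  x = 5: rhs = 18, matching y values: none (0 points).
  x = 6: rhs = 3, matching y values: none (0 points).
  x = 7: rhs = 5, matching y values: 9, 10 (2 points).
  x = 8: rhs = 11, matching y values: 7, 12 (2 points).
  x = 9: rhs = 8, matching y values: none (0 points).
  x = 10: rhs = 2, matching y values: none (0 points).
  x = 11: rhs = 18, matching y values: none (0 points).
  x = 12: rhs = 5, matching y values: 9, 10 (2 points).
  x = 13: rhs = 7, matching y values: 8, 11 (2 points).
  x = 14: rhs = 11, matching y values: 7, 12 (2 points).
  x = 15: rhs = 4, matching y values: 2, 17 (2 points).
  x = 16: rhs = 11, matching y values: 7, 12 (2 points).
  x = 17: rhs = 0, matching y values: 0 (1 points).
  x = 18: rhs = 15, matching y values: none (0 points).
Total affine count: 19.
Full point count |E(F_19)| = 19 + 1 = 20.
Hasse bound: |20 − (19+1)| = |0| = 0 ≤ 2√19 ≈ 8.7178 ✓.
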